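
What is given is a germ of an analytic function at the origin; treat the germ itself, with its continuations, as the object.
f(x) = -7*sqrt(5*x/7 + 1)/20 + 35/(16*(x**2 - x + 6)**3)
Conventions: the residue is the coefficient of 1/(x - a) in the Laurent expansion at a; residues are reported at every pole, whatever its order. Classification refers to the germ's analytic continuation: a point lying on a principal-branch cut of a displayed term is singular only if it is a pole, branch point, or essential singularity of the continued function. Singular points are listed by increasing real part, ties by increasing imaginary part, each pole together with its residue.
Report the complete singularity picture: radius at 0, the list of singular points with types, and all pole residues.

Radius of convergence at 0: 7/5.
At -7/5: an algebraic (square-root) branch point.
At (1/2) - ((1/2)*sqrt(23))*i: a pole of order 3; residue ((105/97336)*sqrt(23))*i.
At (1/2) + ((1/2)*sqrt(23))*i: a pole of order 3; residue -((105/97336)*sqrt(23))*i.

Denominator factor (x**2 - x + 6)^3: discriminant -23, complex-conjugate roots (1/2) + ((1/2)*sqrt(23))*i and (1/2) - ((1/2)*sqrt(23))*i; poles of order 3, moduli sqrt(6) and sqrt(6).
Branch term (-7/20)*sqrt(1 - x/(-7/5)): its argument vanishes at x = -7/5, a square-root branch point, modulus 7/5.
The radius of convergence is the smallest modulus among the singular points: 7/5.
The branch term is analytic at (1/2) - ((1/2)*sqrt(23))*i and contributes nothing to the residue; only the rational part matters.
The factor x**2 - x + 6 splits as (x - a)(x - a') with a = (1/2) - ((1/2)*sqrt(23))*i, a' = (1/2) + ((1/2)*sqrt(23))*i. At the order-3 pole a set g(x) = (x - a)^3*(rational part) = [35/16] / (x - a')^3.
Order-3 pole: residue = g''(a)/2; g''((1/2) - ((1/2)*sqrt(23))*i) = ((105/48668)*sqrt(23))*i, so the residue is ((105/97336)*sqrt(23))*i.
The branch term is analytic at (1/2) + ((1/2)*sqrt(23))*i and contributes nothing to the residue; only the rational part matters.
The factor x**2 - x + 6 splits as (x - a)(x - a') with a = (1/2) + ((1/2)*sqrt(23))*i, a' = (1/2) - ((1/2)*sqrt(23))*i. At the order-3 pole a set g(x) = (x - a)^3*(rational part) = [35/16] / (x - a')^3.
Order-3 pole: residue = g''(a)/2; g''((1/2) + ((1/2)*sqrt(23))*i) = -((105/48668)*sqrt(23))*i, so the residue is -((105/97336)*sqrt(23))*i.
List the singular points by increasing real part (a conjugate pair: the negative imaginary part first).


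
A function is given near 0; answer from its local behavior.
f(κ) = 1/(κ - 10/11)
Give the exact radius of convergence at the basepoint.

The radius of convergence is 10/11.

Denominator factor (κ - 10/11): pole of order 1 at 10/11, modulus 10/11.
The radius of convergence is the smallest modulus among the singular points: 10/11.


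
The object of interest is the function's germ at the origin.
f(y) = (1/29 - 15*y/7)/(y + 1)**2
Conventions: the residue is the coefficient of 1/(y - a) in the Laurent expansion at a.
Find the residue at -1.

The residue is -15/7.

At the order-2 pole -1 set g(y) = (y - (-1))^2*f(y) = 1/29 - 15*y/7.
Order-2 pole: residue = g'(a); g'(-1) = -15/7, so the residue is -15/7.


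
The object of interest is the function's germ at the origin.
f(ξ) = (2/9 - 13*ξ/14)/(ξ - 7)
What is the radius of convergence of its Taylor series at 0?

The radius of convergence is 7.

Denominator factor (ξ - 7): pole of order 1 at 7, modulus 7.
The radius of convergence is the smallest modulus among the singular points: 7.


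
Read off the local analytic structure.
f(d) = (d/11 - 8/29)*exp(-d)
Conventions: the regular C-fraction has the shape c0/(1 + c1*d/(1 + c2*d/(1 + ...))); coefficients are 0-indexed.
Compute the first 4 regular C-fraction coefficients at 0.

The regular C-fraction coefficients are [-8/29, 117/88, -7265/10296, 168652/850005].

Taylor coefficients (expand at 0): a_0 = -8/29, a_1 = 117/319, a_2 = -73/319, a_3 = 175/1914.
c0 = a_0 = -8/29. Peel one level at a time: if S = 1 + c*d/S' with S'(0) = 1, then c is the d-coefficient of S and S' = c*d/(S - 1).
S_1 = c0/f = 1 + (117/88)*d + (7265/7744)*d^2 + ...; c1 = 117/88.
S_2 = c1*d/(S_1 - 1) = 1 + (-7265/10296)*d + (3833/27378)*d^2 + ...; c2 = -7265/10296.
S_3 = c2*d/(S_2 - 1) = 1 + (168652/850005)*d + ...; c3 = 168652/850005.


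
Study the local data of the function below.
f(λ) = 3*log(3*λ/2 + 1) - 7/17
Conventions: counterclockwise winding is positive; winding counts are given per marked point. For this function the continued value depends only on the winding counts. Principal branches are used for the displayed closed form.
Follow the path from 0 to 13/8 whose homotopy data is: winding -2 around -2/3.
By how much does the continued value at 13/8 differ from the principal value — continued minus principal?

Continued minus principal equals -(12)*pi*i.

The rational part is single-valued and drops out of the difference; each branch term changes only by its own monodromy.
(3)*log(1 - λ/(-2/3)): each positive loop around -2/3 adds 2*pi*i to the log, so winding -2 contributes (3)*(-2)*2*pi*i = -(12)*pi*i.
Summing the contributions at λ = 13/8 gives -(12)*pi*i.


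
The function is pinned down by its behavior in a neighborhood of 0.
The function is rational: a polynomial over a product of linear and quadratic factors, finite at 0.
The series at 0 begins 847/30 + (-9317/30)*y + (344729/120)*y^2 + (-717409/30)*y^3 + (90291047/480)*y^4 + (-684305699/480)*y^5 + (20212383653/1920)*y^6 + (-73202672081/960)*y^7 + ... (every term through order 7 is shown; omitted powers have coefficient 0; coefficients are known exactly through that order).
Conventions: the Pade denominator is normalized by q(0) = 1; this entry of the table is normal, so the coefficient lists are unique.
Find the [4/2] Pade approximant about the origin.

Taylor coefficients needed (read off): a_0 = 847/30, a_1 = -9317/30, a_2 = 344729/120, a_3 = -717409/30, a_4 = 90291047/480, a_5 = -684305699/480, a_6 = 20212383653/1920.
Write the denominator as Q(y) = 1 + q1*y + q2*y^2. Requiring Q*f - P = O(y^7) with deg P <= 4 kills the coefficients of y^5..y^6 in Q*f:
  y^5: a_5 + q1*a_4 + q2*a_3 = 0, i.e. -684305699/480 + (90291047/480)*q1 + (-717409/30)*q2 = 0.
  y^6: a_6 + q1*a_5 + q2*a_4 = 0, i.e. 20212383653/1920 + (-684305699/480)*q1 + (90291047/480)*q2 = 0.
Solving this linear system: q1 = 360305/28337, q2 = 4579377/113348.
The numerator is Q*f truncated at degree 4: P0 = a_0 = 847/30; P1 = a_1 + q1*a_0 = 20581253/425055; P2 = a_2 + q1*a_1 + q2*a_0 = 18289271/283370; P3 = a_3 + q1*a_2 + q2*a_1 = 28081438/425055; P4 = a_4 + q1*a_3 + q2*a_2 = 90291047/850110.

The Pade approximant has numerator coefficients [847/30, 20581253/425055, 18289271/283370, 28081438/425055, 90291047/850110]; denominator coefficients [1, 360305/28337, 4579377/113348].


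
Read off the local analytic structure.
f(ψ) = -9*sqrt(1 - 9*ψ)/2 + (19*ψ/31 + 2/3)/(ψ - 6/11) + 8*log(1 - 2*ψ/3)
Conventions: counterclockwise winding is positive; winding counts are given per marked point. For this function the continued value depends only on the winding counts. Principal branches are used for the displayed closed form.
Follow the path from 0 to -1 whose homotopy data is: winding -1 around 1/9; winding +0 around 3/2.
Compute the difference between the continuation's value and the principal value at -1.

The rational part is single-valued and drops out of the difference; each branch term changes only by its own monodromy.
(-9/2)*sqrt(1 - ψ/(1/9)): winding -1 is odd, the square root flips sign, contributing -2*(-9/2)*sqrt(1 - (-1)/(1/9)) = -2*(-9/2)*sqrt(10) = (9)*sqrt(10).
(8)*log(1 - ψ/(3/2)): winding 0 around 3/2, so this term returns to its principal value, contribution 0.
Summing the contributions at ψ = -1 gives (9)*sqrt(10).

Continued minus principal equals (9)*sqrt(10).


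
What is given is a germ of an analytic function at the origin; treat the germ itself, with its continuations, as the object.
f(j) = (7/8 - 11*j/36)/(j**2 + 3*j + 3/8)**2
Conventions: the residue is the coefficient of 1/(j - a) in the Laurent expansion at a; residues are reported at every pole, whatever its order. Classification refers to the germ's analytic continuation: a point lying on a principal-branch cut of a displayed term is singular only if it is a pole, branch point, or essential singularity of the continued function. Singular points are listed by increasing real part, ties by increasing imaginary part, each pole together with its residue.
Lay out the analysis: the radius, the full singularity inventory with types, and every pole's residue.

Radius of convergence at 0: 3/2 - (1/4)*sqrt(30).
At -3/2 - (1/4)*sqrt(30): a pole of order 2; residue (16/675)*sqrt(30).
At -3/2 + (1/4)*sqrt(30): a pole of order 2; residue -(16/675)*sqrt(30).

Denominator factor (j**2 + 3*j + 3/8)^2: discriminant 15/2, real irrational roots -3/2 + (1/4)*sqrt(30) and -3/2 - (1/4)*sqrt(30); poles of order 2, moduli 3/2 - (1/4)*sqrt(30) and 3/2 + (1/4)*sqrt(30).
The radius of convergence is the smallest modulus among the singular points: 3/2 - (1/4)*sqrt(30).
The factor j**2 + 3*j + 3/8 splits as (j - a)(j - a') with a = -3/2 - (1/4)*sqrt(30), a' = -3/2 + (1/4)*sqrt(30). At the order-2 pole a set g(j) = (j - a)^2*f(j) = [7/8 - 11*j/36] / (j - a')^2.
Order-2 pole: residue = g'(a); g'(-3/2 - (1/4)*sqrt(30)) = (16/675)*sqrt(30), so the residue is (16/675)*sqrt(30).
The factor j**2 + 3*j + 3/8 splits as (j - a)(j - a') with a = -3/2 + (1/4)*sqrt(30), a' = -3/2 - (1/4)*sqrt(30). At the order-2 pole a set g(j) = (j - a)^2*f(j) = [7/8 - 11*j/36] / (j - a')^2.
Order-2 pole: residue = g'(a); g'(-3/2 + (1/4)*sqrt(30)) = -(16/675)*sqrt(30), so the residue is -(16/675)*sqrt(30).
List the singular points by increasing real part (a conjugate pair: the negative imaginary part first).


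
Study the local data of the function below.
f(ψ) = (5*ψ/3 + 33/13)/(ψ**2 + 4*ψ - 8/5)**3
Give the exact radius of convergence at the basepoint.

The radius of convergence is -2 + (2/5)*sqrt(35).

Denominator factor (ψ**2 + 4*ψ - 8/5)^3: discriminant 112/5, real irrational roots -2 + (2/5)*sqrt(35) and -2 - (2/5)*sqrt(35); poles of order 3, moduli -2 + (2/5)*sqrt(35) and 2 + (2/5)*sqrt(35).
The radius of convergence is the smallest modulus among the singular points: -2 + (2/5)*sqrt(35).


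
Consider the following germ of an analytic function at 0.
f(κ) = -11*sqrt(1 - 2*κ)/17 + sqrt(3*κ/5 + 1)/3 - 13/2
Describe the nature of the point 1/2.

The point is an algebraic (square-root) branch point.

The term (-11/17)*sqrt(1 - κ/(1/2)) has argument 1 - 1/2/(1/2) = 0 at 1/2: a square-root (algebraic, two-sheeted) branch point; the remaining terms are analytic or single-valued there.


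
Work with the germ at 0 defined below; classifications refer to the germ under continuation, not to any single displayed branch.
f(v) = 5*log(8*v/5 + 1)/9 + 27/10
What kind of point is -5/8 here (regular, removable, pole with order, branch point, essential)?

The point is a logarithmic branch point.

The term (5/9)*log(1 - v/(-5/8)) has argument 1 - -5/8/(-5/8) = 0 at -5/8: a logarithmic (infinitely-sheeted) branch point; the remaining terms are analytic or single-valued there.


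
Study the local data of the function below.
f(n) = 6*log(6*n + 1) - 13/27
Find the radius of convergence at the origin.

Branch term (6)*log(1 - n/(-1/6)): its argument vanishes at n = -1/6, a logarithmic branch point, modulus 1/6.
The radius of convergence is the smallest modulus among the singular points: 1/6.

The radius of convergence is 1/6.


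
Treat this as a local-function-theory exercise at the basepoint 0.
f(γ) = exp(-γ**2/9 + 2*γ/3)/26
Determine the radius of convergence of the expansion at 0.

The radius of convergence is infinite.

The factor exp(-γ**2/9 + 2*γ/3) is entire and contributes no finite singular point.
The polynomial part has no poles.
No finite singular points: the Taylor series at 0 converges everywhere.


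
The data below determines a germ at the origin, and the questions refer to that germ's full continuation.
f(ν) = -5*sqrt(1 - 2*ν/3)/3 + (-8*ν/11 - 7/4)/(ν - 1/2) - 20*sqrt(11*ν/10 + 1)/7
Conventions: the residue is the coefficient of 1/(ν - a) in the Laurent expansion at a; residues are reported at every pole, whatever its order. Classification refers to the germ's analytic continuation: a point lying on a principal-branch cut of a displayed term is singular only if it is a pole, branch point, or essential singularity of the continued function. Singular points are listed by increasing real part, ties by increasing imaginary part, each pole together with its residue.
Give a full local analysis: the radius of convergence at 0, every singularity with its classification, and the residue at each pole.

Denominator factor (ν - 1/2): pole of order 1 at 1/2, modulus 1/2.
Branch term (-20/7)*sqrt(1 - ν/(-10/11)): its argument vanishes at ν = -10/11, a square-root branch point, modulus 10/11.
Branch term (-5/3)*sqrt(1 - ν/(3/2)): its argument vanishes at ν = 3/2, a square-root branch point, modulus 3/2.
The radius of convergence is the smallest modulus among the singular points: 1/2.
The branch terms are analytic at 1/2 and contribute nothing to the residue; only the rational part matters.
At the order-1 pole 1/2 set g(ν) = (ν - (1/2))*(rational part) = -8*ν/11 - 7/4.
Simple pole: residue = g(a) at a = 1/2, which is -93/44.
List the singular points by increasing real part (a conjugate pair: the negative imaginary part first).

Radius of convergence at 0: 1/2.
At -10/11: an algebraic (square-root) branch point.
At 1/2: a pole of order 1; residue -93/44.
At 3/2: an algebraic (square-root) branch point.


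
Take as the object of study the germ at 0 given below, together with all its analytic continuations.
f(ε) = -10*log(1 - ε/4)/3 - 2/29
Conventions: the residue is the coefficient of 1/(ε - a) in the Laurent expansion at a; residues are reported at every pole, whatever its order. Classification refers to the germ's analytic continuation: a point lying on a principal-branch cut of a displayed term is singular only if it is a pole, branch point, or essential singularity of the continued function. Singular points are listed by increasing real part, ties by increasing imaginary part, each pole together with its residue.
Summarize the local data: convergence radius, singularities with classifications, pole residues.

Branch term (-10/3)*log(1 - ε/(4)): its argument vanishes at ε = 4, a logarithmic branch point, modulus 4.
The radius of convergence is the smallest modulus among the singular points: 4.

Radius of convergence at 0: 4.
At 4: a logarithmic branch point.


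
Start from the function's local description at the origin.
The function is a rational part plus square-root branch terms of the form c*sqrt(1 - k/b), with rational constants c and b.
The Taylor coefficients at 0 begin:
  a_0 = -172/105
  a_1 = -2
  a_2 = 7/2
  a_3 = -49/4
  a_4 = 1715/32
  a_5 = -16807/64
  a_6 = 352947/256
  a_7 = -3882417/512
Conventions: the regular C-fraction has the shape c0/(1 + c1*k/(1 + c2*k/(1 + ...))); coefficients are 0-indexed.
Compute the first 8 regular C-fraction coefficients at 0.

The regular C-fraction coefficients are [-172/105, -105/86, 511/172, 301/292, 721/292, 511/412, 931/412, 103/76].

Taylor coefficients (read off): a_0 = -172/105, a_1 = -2, a_2 = 7/2, a_3 = -49/4, a_4 = 1715/32, a_5 = -16807/64, a_6 = 352947/256, a_7 = -3882417/512.
c0 = a_0 = -172/105. Peel one level at a time: if S = 1 + c*k/S' with S'(0) = 1, then c is the k-coefficient of S and S' = c*k/(S - 1).
S_1 = c0/f = 1 + (-105/86)*k + (53655/14792)*k^2 + ...; c1 = -105/86.
S_2 = c1*k/(S_1 - 1) = 1 + (511/172)*k + (-49/16)*k^2 + ...; c2 = 511/172.
S_3 = c2*k/(S_2 - 1) = 1 + (301/292)*k + (-217021/85264)*k^2 + ...; c3 = 301/292.
S_4 = c3*k/(S_3 - 1) = 1 + (721/292)*k + (-49/16)*k^2 + ...; c4 = 721/292.
S_5 = c4*k/(S_4 - 1) = 1 + (511/412)*k + (-475741/169744)*k^2 + ...; c5 = 511/412.
S_6 = c5*k/(S_5 - 1) = 1 + (931/412)*k + (-49/16)*k^2 + ...; c6 = 931/412.
S_7 = c6*k/(S_6 - 1) = 1 + (103/76)*k + ...; c7 = 103/76.


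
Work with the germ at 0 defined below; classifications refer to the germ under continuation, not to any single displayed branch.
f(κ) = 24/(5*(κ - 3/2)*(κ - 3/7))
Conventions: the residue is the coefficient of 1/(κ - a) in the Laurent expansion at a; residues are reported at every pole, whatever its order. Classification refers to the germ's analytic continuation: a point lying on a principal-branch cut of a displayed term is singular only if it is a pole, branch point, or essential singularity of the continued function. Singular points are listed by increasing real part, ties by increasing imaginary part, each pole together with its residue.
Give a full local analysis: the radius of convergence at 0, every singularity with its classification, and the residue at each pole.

Denominator factor (κ - 3/7): pole of order 1 at 3/7, modulus 3/7.
Denominator factor (κ - 3/2): pole of order 1 at 3/2, modulus 3/2.
The radius of convergence is the smallest modulus among the singular points: 3/7.
At the order-1 pole 3/7 set g(κ) = (κ - (3/7))*f(κ) = 24/(5*(κ - 3/2)).
Simple pole: residue = g(a) at a = 3/7, which is -112/25.
At the order-1 pole 3/2 set g(κ) = (κ - (3/2))*f(κ) = 24/(5*(κ - 3/7)).
Simple pole: residue = g(a) at a = 3/2, which is 112/25.
List the singular points by increasing real part (a conjugate pair: the negative imaginary part first).

Radius of convergence at 0: 3/7.
At 3/7: a pole of order 1; residue -112/25.
At 3/2: a pole of order 1; residue 112/25.


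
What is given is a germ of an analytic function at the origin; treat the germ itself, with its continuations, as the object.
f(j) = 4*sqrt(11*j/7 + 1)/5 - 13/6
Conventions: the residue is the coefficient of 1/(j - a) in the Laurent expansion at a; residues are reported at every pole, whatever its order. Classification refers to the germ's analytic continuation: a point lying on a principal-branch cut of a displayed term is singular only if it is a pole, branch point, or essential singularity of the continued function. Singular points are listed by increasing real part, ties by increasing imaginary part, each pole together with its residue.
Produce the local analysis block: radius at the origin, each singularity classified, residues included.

Radius of convergence at 0: 7/11.
At -7/11: an algebraic (square-root) branch point.

Branch term (4/5)*sqrt(1 - j/(-7/11)): its argument vanishes at j = -7/11, a square-root branch point, modulus 7/11.
The radius of convergence is the smallest modulus among the singular points: 7/11.


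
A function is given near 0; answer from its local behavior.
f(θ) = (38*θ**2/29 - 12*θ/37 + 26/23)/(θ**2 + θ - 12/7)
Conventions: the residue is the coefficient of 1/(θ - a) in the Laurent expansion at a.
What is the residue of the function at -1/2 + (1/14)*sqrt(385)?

The residue is -877/1073 + (724539/9501415)*sqrt(385).

The factor θ**2 + θ - 12/7 splits as (θ - a)(θ - a') with a = -1/2 + (1/14)*sqrt(385), a' = -1/2 - (1/14)*sqrt(385). At the order-1 pole a set g(θ) = (θ - a)*f(θ) = [38*θ**2/29 - 12*θ/37 + 26/23] / (θ - a').
Simple pole: residue = g(a) at a = -1/2 + (1/14)*sqrt(385), which is -877/1073 + (724539/9501415)*sqrt(385).


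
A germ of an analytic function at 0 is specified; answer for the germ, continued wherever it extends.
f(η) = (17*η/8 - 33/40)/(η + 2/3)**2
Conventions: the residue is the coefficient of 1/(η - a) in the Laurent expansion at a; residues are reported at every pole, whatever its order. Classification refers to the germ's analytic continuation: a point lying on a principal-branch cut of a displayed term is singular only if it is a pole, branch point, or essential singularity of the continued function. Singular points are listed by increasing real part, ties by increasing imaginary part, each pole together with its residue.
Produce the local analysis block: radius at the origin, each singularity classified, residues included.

Denominator factor (η + 2/3)^2: pole of order 2 at -2/3, modulus 2/3.
The radius of convergence is the smallest modulus among the singular points: 2/3.
At the order-2 pole -2/3 set g(η) = (η - (-2/3))^2*f(η) = 17*η/8 - 33/40.
Order-2 pole: residue = g'(a); g'(-2/3) = 17/8, so the residue is 17/8.

Radius of convergence at 0: 2/3.
At -2/3: a pole of order 2; residue 17/8.


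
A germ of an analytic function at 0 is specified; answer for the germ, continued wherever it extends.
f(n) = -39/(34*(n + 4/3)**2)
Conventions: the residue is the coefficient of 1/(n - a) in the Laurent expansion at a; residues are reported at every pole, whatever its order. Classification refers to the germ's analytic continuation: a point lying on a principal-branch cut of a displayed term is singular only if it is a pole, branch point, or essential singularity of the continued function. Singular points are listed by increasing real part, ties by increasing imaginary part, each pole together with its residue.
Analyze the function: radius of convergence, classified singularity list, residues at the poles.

Radius of convergence at 0: 4/3.
At -4/3: a pole of order 2; residue 0.

Denominator factor (n + 4/3)^2: pole of order 2 at -4/3, modulus 4/3.
The radius of convergence is the smallest modulus among the singular points: 4/3.
At the order-2 pole -4/3 set g(n) = (n - (-4/3))^2*f(n) = -39/34.
Order-2 pole: residue = g'(a); g'(-4/3) = 0, so the residue is 0.


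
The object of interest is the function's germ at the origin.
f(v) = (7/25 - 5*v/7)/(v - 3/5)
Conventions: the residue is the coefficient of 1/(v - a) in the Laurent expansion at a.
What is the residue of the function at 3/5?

The residue is -26/175.

At the order-1 pole 3/5 set g(v) = (v - (3/5))*f(v) = 7/25 - 5*v/7.
Simple pole: residue = g(a) at a = 3/5, which is -26/175.


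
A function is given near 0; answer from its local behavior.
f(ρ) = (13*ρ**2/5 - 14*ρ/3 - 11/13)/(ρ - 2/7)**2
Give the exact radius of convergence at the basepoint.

The radius of convergence is 2/7.

Denominator factor (ρ - 2/7)^2: pole of order 2 at 2/7, modulus 2/7.
The radius of convergence is the smallest modulus among the singular points: 2/7.


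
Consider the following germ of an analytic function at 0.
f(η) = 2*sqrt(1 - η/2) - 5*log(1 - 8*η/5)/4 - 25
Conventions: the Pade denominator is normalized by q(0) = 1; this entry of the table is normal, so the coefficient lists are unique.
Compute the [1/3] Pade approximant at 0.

The Pade approximant has numerator coefficients [-23, 11150037399/385545040]; denominator coefficients [1, -459639993/385545040, -8407347/771090080, -37460423/5442988800].

Taylor coefficients needed (expand at 0): a_0 = -23, a_1 = 3/2, a_2 = 123/80, a_3 = 8117/4800, a_4 = 261519/128000.
Write the denominator as Q(η) = 1 + q1*η + q2*η^2 + q3*η^3. Requiring Q*f - P = O(η^5) with deg P <= 1 kills the coefficients of η^2..η^4 in Q*f:
  η^2: a_2 + q1*a_1 + q2*a_0 = 0, i.e. 123/80 + (3/2)*q1 + (-23)*q2 = 0.
  η^3: a_3 + q1*a_2 + q2*a_1 + q3*a_0 = 0, i.e. 8117/4800 + (123/80)*q1 + (3/2)*q2 + (-23)*q3 = 0.
  η^4: a_4 + q1*a_3 + q2*a_2 + q3*a_1 = 0, i.e. 261519/128000 + (8117/4800)*q1 + (123/80)*q2 + (3/2)*q3 = 0.
Solving this linear system: q1 = -459639993/385545040, q2 = -8407347/771090080, q3 = -37460423/5442988800.
The numerator is Q*f truncated at degree 1: P0 = a_0 = -23; P1 = a_1 + q1*a_0 = 11150037399/385545040.


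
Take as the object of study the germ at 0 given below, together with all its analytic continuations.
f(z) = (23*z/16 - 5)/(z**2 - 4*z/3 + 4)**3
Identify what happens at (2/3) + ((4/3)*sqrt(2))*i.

The point is a pole of order 3.

The denominator factor z**2 - 4*z/3 + 4 vanishes at (2/3) + ((4/3)*sqrt(2))*i and appears to the power 3; the numerator there equals (-97/24) + ((23/12)*sqrt(2))*i, nonzero, and no other factor vanishes.
Hence a pole whose order is the multiplicity, 3.


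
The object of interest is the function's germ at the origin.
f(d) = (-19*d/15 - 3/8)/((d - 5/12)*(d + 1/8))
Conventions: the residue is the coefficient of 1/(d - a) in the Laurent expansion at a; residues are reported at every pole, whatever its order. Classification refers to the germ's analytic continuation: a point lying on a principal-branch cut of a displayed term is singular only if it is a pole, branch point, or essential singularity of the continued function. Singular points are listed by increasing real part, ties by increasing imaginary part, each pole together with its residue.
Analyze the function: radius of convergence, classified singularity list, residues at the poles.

Denominator factor (d + 1/8): pole of order 1 at -1/8, modulus 1/8.
Denominator factor (d - 5/12): pole of order 1 at 5/12, modulus 5/12.
The radius of convergence is the smallest modulus among the singular points: 1/8.
At the order-1 pole -1/8 set g(d) = (d - (-1/8))*f(d) = (-19*d/15 - 3/8)/(d - 5/12).
Simple pole: residue = g(a) at a = -1/8, which is 2/5.
At the order-1 pole 5/12 set g(d) = (d - (5/12))*f(d) = (-19*d/15 - 3/8)/(d + 1/8).
Simple pole: residue = g(a) at a = 5/12, which is -5/3.
List the singular points by increasing real part (a conjugate pair: the negative imaginary part first).

Radius of convergence at 0: 1/8.
At -1/8: a pole of order 1; residue 2/5.
At 5/12: a pole of order 1; residue -5/3.


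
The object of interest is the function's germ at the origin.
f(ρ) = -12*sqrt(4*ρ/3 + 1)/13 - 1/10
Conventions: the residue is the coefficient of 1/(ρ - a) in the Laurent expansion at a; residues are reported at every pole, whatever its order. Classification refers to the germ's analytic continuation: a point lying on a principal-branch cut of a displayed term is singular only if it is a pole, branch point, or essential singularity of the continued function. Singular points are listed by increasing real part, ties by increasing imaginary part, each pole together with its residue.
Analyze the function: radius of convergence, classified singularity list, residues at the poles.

Branch term (-12/13)*sqrt(1 - ρ/(-3/4)): its argument vanishes at ρ = -3/4, a square-root branch point, modulus 3/4.
The radius of convergence is the smallest modulus among the singular points: 3/4.

Radius of convergence at 0: 3/4.
At -3/4: an algebraic (square-root) branch point.


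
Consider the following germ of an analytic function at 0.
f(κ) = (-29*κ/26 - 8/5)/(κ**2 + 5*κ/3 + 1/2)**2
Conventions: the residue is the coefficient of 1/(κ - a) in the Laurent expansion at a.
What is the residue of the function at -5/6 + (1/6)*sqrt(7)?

The factor κ**2 + 5*κ/3 + 1/2 splits as (κ - a)(κ - a') with a = -5/6 + (1/6)*sqrt(7), a' = -5/6 - (1/6)*sqrt(7). At the order-2 pole a set g(κ) = (κ - a)^2*f(κ) = [-29*κ/26 - 8/5] / (κ - a')^2.
Order-2 pole: residue = g'(a); g'(-5/6 + (1/6)*sqrt(7)) = (4707/6370)*sqrt(7), so the residue is (4707/6370)*sqrt(7).

The residue is (4707/6370)*sqrt(7).


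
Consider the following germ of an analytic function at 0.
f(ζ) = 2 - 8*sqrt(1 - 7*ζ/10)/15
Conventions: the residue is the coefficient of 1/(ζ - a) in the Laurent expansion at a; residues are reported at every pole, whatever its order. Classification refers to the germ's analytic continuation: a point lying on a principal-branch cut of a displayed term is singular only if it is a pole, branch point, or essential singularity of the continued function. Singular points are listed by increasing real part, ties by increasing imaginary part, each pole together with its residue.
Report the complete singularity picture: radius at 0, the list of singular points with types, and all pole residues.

Branch term (-8/15)*sqrt(1 - ζ/(10/7)): its argument vanishes at ζ = 10/7, a square-root branch point, modulus 10/7.
The radius of convergence is the smallest modulus among the singular points: 10/7.

Radius of convergence at 0: 10/7.
At 10/7: an algebraic (square-root) branch point.


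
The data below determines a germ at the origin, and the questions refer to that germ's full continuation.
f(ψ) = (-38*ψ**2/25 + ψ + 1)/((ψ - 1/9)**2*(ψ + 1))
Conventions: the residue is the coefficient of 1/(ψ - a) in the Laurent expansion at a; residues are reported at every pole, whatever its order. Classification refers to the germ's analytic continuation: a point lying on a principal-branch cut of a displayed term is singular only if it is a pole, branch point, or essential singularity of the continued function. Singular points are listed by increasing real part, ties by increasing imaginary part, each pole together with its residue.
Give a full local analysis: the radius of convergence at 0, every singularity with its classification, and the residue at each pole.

Radius of convergence at 0: 1/9.
At -1: a pole of order 1; residue -1539/1250.
At 1/9: a pole of order 2; residue -361/1250.

Denominator factor (ψ + 1): pole of order 1 at -1, modulus 1.
Denominator factor (ψ - 1/9)^2: pole of order 2 at 1/9, modulus 1/9.
The radius of convergence is the smallest modulus among the singular points: 1/9.
At the order-1 pole -1 set g(ψ) = (ψ - (-1))*f(ψ) = (-38*ψ**2/25 + ψ + 1)/(ψ - 1/9)**2.
Simple pole: residue = g(a) at a = -1, which is -1539/1250.
At the order-2 pole 1/9 set g(ψ) = (ψ - (1/9))^2*f(ψ) = (-38*ψ**2/25 + ψ + 1)/(ψ + 1).
Order-2 pole: residue = g'(a); g'(1/9) = -361/1250, so the residue is -361/1250.
List the singular points by increasing real part (a conjugate pair: the negative imaginary part first).


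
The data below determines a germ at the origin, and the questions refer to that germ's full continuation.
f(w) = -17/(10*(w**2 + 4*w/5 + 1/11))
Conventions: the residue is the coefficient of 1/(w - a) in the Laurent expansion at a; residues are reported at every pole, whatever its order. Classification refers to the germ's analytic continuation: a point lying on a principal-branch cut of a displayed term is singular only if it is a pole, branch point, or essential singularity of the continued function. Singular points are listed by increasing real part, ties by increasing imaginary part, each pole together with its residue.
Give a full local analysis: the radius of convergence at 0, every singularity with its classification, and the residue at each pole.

Denominator factor (w**2 + 4*w/5 + 1/11): discriminant 76/275, real irrational roots -2/5 + (1/55)*sqrt(209) and -2/5 - (1/55)*sqrt(209); poles of order 1, moduli 2/5 - (1/55)*sqrt(209) and 2/5 + (1/55)*sqrt(209).
The radius of convergence is the smallest modulus among the singular points: 2/5 - (1/55)*sqrt(209).
The factor w**2 + 4*w/5 + 1/11 splits as (w - a)(w - a') with a = -2/5 - (1/55)*sqrt(209), a' = -2/5 + (1/55)*sqrt(209). At the order-1 pole a set g(w) = (w - a)*f(w) = [-17/10] / (w - a').
Simple pole: residue = g(a) at a = -2/5 - (1/55)*sqrt(209), which is (17/76)*sqrt(209).
The factor w**2 + 4*w/5 + 1/11 splits as (w - a)(w - a') with a = -2/5 + (1/55)*sqrt(209), a' = -2/5 - (1/55)*sqrt(209). At the order-1 pole a set g(w) = (w - a)*f(w) = [-17/10] / (w - a').
Simple pole: residue = g(a) at a = -2/5 + (1/55)*sqrt(209), which is -(17/76)*sqrt(209).
List the singular points by increasing real part (a conjugate pair: the negative imaginary part first).

Radius of convergence at 0: 2/5 - (1/55)*sqrt(209).
At -2/5 - (1/55)*sqrt(209): a pole of order 1; residue (17/76)*sqrt(209).
At -2/5 + (1/55)*sqrt(209): a pole of order 1; residue -(17/76)*sqrt(209).


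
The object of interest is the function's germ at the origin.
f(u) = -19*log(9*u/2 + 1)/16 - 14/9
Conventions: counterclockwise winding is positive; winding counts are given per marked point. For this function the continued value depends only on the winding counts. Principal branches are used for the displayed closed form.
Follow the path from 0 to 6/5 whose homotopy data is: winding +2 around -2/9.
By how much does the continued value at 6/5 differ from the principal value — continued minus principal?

The rational part is single-valued and drops out of the difference; each branch term changes only by its own monodromy.
(-19/16)*log(1 - u/(-2/9)): each positive loop around -2/9 adds 2*pi*i to the log, so winding +2 contributes (-19/16)*(2)*2*pi*i = -(19/4)*pi*i.
Summing the contributions at u = 6/5 gives -(19/4)*pi*i.

Continued minus principal equals -(19/4)*pi*i.


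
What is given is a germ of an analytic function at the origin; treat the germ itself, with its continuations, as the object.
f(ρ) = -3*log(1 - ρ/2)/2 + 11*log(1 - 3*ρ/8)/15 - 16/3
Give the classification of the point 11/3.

There is no denominator, hence no pole anywhere.
Branch term log(1 - ρ/(2)): argument at 11/3 is -5/6, nonzero, so 11/3 is not its branch point (a point on a principal cut is still regular for the continued germ).
Branch term log(1 - ρ/(8/3)): argument at 11/3 is -3/8, nonzero, so 11/3 is not its branch point (a point on a principal cut is still regular for the continued germ).
So the germ continues analytically to 11/3.

The point is a regular point.


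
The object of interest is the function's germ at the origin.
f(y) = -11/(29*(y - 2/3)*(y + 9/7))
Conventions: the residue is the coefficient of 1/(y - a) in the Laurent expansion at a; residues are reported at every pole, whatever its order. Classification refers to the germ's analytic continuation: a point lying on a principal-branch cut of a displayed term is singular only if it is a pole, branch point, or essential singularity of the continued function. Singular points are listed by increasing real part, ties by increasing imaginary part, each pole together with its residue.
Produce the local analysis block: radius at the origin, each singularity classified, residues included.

Denominator factor (y + 9/7): pole of order 1 at -9/7, modulus 9/7.
Denominator factor (y - 2/3): pole of order 1 at 2/3, modulus 2/3.
The radius of convergence is the smallest modulus among the singular points: 2/3.
At the order-1 pole -9/7 set g(y) = (y - (-9/7))*f(y) = -11/(29*(y - 2/3)).
Simple pole: residue = g(a) at a = -9/7, which is 231/1189.
At the order-1 pole 2/3 set g(y) = (y - (2/3))*f(y) = -11/(29*(y + 9/7)).
Simple pole: residue = g(a) at a = 2/3, which is -231/1189.
List the singular points by increasing real part (a conjugate pair: the negative imaginary part first).

Radius of convergence at 0: 2/3.
At -9/7: a pole of order 1; residue 231/1189.
At 2/3: a pole of order 1; residue -231/1189.


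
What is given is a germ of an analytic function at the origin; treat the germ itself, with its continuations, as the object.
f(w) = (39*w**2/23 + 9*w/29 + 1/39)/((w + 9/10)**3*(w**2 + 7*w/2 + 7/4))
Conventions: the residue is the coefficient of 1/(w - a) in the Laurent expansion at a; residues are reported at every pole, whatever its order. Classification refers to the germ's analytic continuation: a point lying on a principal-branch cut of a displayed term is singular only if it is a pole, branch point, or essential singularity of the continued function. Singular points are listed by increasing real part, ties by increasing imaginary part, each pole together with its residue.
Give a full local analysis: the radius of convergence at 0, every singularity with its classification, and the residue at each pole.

Radius of convergence at 0: 7/4 - (1/4)*sqrt(21).
At -7/4 - (1/4)*sqrt(21): a pole of order 1; residue 7531357750/1780841309 - (85598594750/112193002467)*sqrt(21).
At -9/10: a pole of order 3; residue -15062715500/1780841309.
At -7/4 + (1/4)*sqrt(21): a pole of order 1; residue 7531357750/1780841309 + (85598594750/112193002467)*sqrt(21).

Denominator factor (w + 9/10)^3: pole of order 3 at -9/10, modulus 9/10.
Denominator factor (w**2 + 7*w/2 + 7/4): discriminant 21/4, real irrational roots -7/4 + (1/4)*sqrt(21) and -7/4 - (1/4)*sqrt(21); poles of order 1, moduli 7/4 - (1/4)*sqrt(21) and 7/4 + (1/4)*sqrt(21).
The radius of convergence is the smallest modulus among the singular points: 7/4 - (1/4)*sqrt(21).
The factor w**2 + 7*w/2 + 7/4 splits as (w - a)(w - a') with a = -7/4 - (1/4)*sqrt(21), a' = -7/4 + (1/4)*sqrt(21). At the order-1 pole a set g(w) = (w - a)*f(w) = [(39*w**2/23 + 9*w/29 + 1/39)/(w + 9/10)**3] / (w - a').
Simple pole: residue = g(a) at a = -7/4 - (1/4)*sqrt(21), which is 7531357750/1780841309 - (85598594750/112193002467)*sqrt(21).
At the order-3 pole -9/10 set g(w) = (w - (-9/10))^3*f(w) = (39*w**2/23 + 9*w/29 + 1/39)/(w**2 + 7*w/2 + 7/4).
Order-3 pole: residue = g''(a)/2; g''(-9/10) = -30125431000/1780841309, so the residue is -15062715500/1780841309.
The factor w**2 + 7*w/2 + 7/4 splits as (w - a)(w - a') with a = -7/4 + (1/4)*sqrt(21), a' = -7/4 - (1/4)*sqrt(21). At the order-1 pole a set g(w) = (w - a)*f(w) = [(39*w**2/23 + 9*w/29 + 1/39)/(w + 9/10)**3] / (w - a').
Simple pole: residue = g(a) at a = -7/4 + (1/4)*sqrt(21), which is 7531357750/1780841309 + (85598594750/112193002467)*sqrt(21).
List the singular points by increasing real part (a conjugate pair: the negative imaginary part first).


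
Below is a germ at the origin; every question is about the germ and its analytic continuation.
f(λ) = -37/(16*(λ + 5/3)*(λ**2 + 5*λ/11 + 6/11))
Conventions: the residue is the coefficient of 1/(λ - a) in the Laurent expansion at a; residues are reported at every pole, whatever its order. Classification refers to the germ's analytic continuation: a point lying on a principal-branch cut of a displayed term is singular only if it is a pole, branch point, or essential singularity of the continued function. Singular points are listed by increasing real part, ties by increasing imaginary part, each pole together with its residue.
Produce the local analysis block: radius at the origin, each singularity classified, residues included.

Denominator factor (λ + 5/3): pole of order 1 at -5/3, modulus 5/3.
Denominator factor (λ**2 + 5*λ/11 + 6/11): discriminant -239/121, complex-conjugate roots (-5/22) + ((1/22)*sqrt(239))*i and (-5/22) - ((1/22)*sqrt(239))*i; poles of order 1, moduli (1/11)*sqrt(66) and (1/11)*sqrt(66).
The radius of convergence is the smallest modulus among the singular points: (1/11)*sqrt(66).
At the order-1 pole -5/3 set g(λ) = (λ - (-5/3))*f(λ) = -37/(16*(λ**2 + 5*λ/11 + 6/11)).
Simple pole: residue = g(a) at a = -5/3, which is -3663/4064.
The factor λ**2 + 5*λ/11 + 6/11 splits as (λ - a)(λ - a') with a = (-5/22) - ((1/22)*sqrt(239))*i, a' = (-5/22) + ((1/22)*sqrt(239))*i. At the order-1 pole a set g(λ) = (λ - a)*f(λ) = [-37/(16*(λ + 5/3))] / (λ - a').
Simple pole: residue = g(a) at a = (-5/22) - ((1/22)*sqrt(239))*i, which is (3663/8128) - ((115995/1942592)*sqrt(239))*i.
The factor λ**2 + 5*λ/11 + 6/11 splits as (λ - a)(λ - a') with a = (-5/22) + ((1/22)*sqrt(239))*i, a' = (-5/22) - ((1/22)*sqrt(239))*i. At the order-1 pole a set g(λ) = (λ - a)*f(λ) = [-37/(16*(λ + 5/3))] / (λ - a').
Simple pole: residue = g(a) at a = (-5/22) + ((1/22)*sqrt(239))*i, which is (3663/8128) + ((115995/1942592)*sqrt(239))*i.
List the singular points by increasing real part (a conjugate pair: the negative imaginary part first).

Radius of convergence at 0: (1/11)*sqrt(66).
At -5/3: a pole of order 1; residue -3663/4064.
At (-5/22) - ((1/22)*sqrt(239))*i: a pole of order 1; residue (3663/8128) - ((115995/1942592)*sqrt(239))*i.
At (-5/22) + ((1/22)*sqrt(239))*i: a pole of order 1; residue (3663/8128) + ((115995/1942592)*sqrt(239))*i.


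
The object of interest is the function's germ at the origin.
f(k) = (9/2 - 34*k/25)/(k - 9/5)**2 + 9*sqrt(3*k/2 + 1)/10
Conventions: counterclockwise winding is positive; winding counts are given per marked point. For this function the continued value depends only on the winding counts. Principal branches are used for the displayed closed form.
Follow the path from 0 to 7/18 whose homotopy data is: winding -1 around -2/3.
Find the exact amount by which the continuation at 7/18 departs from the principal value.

The rational part is single-valued and drops out of the difference; each branch term changes only by its own monodromy.
(9/10)*sqrt(1 - k/(-2/3)): winding -1 is odd, the square root flips sign, contributing -2*(9/10)*sqrt(1 - (7/18)/(-2/3)) = -2*(9/10)*sqrt(19/12) = -(3/10)*sqrt(57).
Summing the contributions at k = 7/18 gives -(3/10)*sqrt(57).

Continued minus principal equals -(3/10)*sqrt(57).


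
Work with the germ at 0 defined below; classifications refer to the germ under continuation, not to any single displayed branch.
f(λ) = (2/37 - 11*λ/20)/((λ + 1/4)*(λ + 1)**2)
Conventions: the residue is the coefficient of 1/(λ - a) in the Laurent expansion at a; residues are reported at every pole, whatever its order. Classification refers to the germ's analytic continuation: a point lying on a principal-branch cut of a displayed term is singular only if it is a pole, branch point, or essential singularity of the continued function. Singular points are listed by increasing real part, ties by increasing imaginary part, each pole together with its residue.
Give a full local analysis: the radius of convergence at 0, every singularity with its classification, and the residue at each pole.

Denominator factor (λ + 1)^2: pole of order 2 at -1, modulus 1.
Denominator factor (λ + 1/4): pole of order 1 at -1/4, modulus 1/4.
The radius of convergence is the smallest modulus among the singular points: 1/4.
At the order-2 pole -1 set g(λ) = (λ - (-1))^2*f(λ) = (2/37 - 11*λ/20)/(λ + 1/4).
Order-2 pole: residue = g'(a); g'(-1) = -63/185, so the residue is -63/185.
At the order-1 pole -1/4 set g(λ) = (λ - (-1/4))*f(λ) = (2/37 - 11*λ/20)/(λ + 1)**2.
Simple pole: residue = g(a) at a = -1/4, which is 63/185.
List the singular points by increasing real part (a conjugate pair: the negative imaginary part first).

Radius of convergence at 0: 1/4.
At -1: a pole of order 2; residue -63/185.
At -1/4: a pole of order 1; residue 63/185.
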